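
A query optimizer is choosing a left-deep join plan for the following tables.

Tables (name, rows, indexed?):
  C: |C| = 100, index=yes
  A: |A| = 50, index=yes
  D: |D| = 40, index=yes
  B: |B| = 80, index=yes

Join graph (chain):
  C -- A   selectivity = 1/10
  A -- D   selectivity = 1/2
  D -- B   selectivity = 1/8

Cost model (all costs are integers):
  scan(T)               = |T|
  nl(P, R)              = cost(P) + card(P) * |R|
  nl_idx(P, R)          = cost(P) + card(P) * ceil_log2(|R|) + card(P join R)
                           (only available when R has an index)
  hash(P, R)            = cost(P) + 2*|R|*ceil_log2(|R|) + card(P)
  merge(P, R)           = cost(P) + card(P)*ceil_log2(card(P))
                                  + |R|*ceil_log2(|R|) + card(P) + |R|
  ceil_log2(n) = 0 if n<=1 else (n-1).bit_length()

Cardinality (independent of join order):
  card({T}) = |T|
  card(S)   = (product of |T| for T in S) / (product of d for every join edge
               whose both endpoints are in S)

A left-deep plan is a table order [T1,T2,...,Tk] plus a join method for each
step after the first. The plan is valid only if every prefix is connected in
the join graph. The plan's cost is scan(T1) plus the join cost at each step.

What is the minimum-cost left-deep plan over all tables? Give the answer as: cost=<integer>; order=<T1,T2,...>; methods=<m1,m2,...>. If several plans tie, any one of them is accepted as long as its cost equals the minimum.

cost=12900; order=C,A,D,B; methods=hash,hash,hash

Selinger DP (subsets sized 1..n):
  {C}: scan cost=100, card=100
  {A}: scan cost=50, card=50
  {D}: scan cost=40, card=40
  {B}: scan cost=80, card=80
  {AC}: card=500; try (A,hash)→800, (C,nl_idx)→900, (C,merge)→1200, (A,nl_idx)→1200, (A,merge)→1250, (C,hash)→1500 …(+2); best=800 via (A,hash)
  {AD}: card=1000; try (D,hash)→580, (A,merge)→670, (D,merge)→680, (A,hash)→680, (A,nl_idx)→1280, (D,nl_idx)→1350 …(+2); best=580 via (D,hash)
  {BD}: card=400; try (D,hash)→640, (B,nl_idx)→720, (D,nl_idx)→960, (B,merge)→960, (D,merge)→1000, (B,hash)→1200 …(+2); best=640 via (D,hash)
  {ACD}: card=10000; try (D,hash)→1780, (C,hash)→2980, (D,merge)→6080, (C,merge)→12380, (D,nl_idx)→13800, (C,nl_idx)→17580 …(+2); best=1780 via (D,hash)
  {ABD}: card=10000; try (A,hash)→1640, (B,hash)→2700, (A,merge)→4990, (B,merge)→12220, (A,nl_idx)→13040, (B,nl_idx)→17580 …(+2); best=1640 via (A,hash)
  {ABCD}: card=100000; try (B,hash)→12900, (C,hash)→13040, (B,merge)→152420, (C,merge)→152440, (C,nl_idx)→171640, (B,nl_idx)→171780 …(+2); best=12900 via (B,hash)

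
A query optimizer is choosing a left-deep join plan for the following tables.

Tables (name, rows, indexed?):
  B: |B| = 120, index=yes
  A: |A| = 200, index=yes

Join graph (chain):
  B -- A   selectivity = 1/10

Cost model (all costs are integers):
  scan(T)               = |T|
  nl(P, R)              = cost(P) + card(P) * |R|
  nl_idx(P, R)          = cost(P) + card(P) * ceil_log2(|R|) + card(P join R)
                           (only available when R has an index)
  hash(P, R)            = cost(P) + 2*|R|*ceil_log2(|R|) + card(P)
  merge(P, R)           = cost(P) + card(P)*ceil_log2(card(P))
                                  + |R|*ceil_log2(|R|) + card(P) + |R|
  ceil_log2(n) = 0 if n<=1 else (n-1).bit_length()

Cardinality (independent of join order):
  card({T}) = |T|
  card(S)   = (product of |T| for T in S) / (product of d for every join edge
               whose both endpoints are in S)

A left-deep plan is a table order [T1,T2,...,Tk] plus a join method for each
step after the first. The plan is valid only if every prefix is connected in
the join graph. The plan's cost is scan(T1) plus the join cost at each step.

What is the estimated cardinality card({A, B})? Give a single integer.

Tables in S: A(200), B(120)
Edges inside S: B-A(d=10)
numerator = 200 * 120 = 24000
denominator = 10 = 10
card(S) = 24000 / 10 = 2400

2400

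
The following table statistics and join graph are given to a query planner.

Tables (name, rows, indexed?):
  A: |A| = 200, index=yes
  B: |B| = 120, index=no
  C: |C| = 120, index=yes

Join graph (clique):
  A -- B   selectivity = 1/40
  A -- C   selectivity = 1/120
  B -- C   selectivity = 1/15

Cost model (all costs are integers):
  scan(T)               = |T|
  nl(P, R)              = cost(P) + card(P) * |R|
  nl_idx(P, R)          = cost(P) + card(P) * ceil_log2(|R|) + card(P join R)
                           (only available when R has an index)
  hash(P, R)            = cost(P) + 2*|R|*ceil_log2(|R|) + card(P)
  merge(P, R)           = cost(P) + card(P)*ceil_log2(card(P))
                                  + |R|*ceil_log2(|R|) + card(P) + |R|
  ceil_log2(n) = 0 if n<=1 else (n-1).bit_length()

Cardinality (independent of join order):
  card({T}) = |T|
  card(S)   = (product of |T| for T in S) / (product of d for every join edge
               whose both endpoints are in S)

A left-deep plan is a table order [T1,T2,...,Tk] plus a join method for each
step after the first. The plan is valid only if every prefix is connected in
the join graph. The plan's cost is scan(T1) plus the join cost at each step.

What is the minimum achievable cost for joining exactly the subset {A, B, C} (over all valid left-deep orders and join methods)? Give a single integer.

3160

Selinger DP over subsets of {A,B,C}:
  {A}: scan cost=200, card=200
  {B}: scan cost=120, card=120
  {C}: scan cost=120, card=120
  {AB}: card=600; try (A,nl_idx)→1680, (B,hash)→2080, (A,merge)→2880, (B,merge)→2960, (A,hash)→3440, (A,nl)→24120 …(+1); best=1680 via (A,nl_idx)
  {AC}: card=200; try (A,nl_idx)→1280, (C,nl_idx)→1800, (C,hash)→2080, (A,merge)→2880, (C,merge)→2960, (A,hash)→3440 …(+2); best=1280 via (A,nl_idx)
  {BC}: card=960; try (C,hash)→1920, (C,nl_idx)→1920, (B,hash)→1920, (C,merge)→2040, (B,merge)→2040, (C,nl)→14520 …(+1); best=1920 via (C,hash)
  {ABC}: card=40; try (B,hash)→3160, (C,hash)→3960, (B,merge)→4040, (C,nl_idx)→5920, (A,hash)→6080, (C,merge)→9240 …(+5); best=3160 via (B,hash)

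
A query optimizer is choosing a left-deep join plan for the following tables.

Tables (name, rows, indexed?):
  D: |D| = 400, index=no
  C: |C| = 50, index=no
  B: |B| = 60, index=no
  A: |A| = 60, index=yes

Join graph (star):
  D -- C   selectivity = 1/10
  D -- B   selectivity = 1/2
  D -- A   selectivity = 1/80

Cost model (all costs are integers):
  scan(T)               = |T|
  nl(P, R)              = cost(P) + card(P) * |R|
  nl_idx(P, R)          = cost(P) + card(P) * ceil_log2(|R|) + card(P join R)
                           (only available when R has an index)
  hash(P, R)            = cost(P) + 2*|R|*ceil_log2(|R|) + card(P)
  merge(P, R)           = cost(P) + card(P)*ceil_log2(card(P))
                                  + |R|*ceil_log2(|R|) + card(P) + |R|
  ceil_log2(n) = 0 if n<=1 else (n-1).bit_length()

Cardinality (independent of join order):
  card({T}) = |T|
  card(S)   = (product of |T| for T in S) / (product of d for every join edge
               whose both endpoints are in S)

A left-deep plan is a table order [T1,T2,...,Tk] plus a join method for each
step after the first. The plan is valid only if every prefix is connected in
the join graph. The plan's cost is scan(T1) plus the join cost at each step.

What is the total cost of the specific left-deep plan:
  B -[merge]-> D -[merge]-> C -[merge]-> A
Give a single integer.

step 1: scan B: cost=60, card=60
step 2: join D via merge
    card(P join D) = 60*400/(2) = 12000
    cost = 60 + 60*6 + 400*9 + 60 + 400 = 4480
step 3: join C via merge
    card(P join C) = 12000*50/(10) = 60000
    cost = 4480 + 12000*14 + 50*6 + 12000 + 50 = 184830
step 4: join A via merge
    card(P join A) = 60000*60/(80) = 45000
    cost = 184830 + 60000*16 + 60*6 + 60000 + 60 = 1205250

1205250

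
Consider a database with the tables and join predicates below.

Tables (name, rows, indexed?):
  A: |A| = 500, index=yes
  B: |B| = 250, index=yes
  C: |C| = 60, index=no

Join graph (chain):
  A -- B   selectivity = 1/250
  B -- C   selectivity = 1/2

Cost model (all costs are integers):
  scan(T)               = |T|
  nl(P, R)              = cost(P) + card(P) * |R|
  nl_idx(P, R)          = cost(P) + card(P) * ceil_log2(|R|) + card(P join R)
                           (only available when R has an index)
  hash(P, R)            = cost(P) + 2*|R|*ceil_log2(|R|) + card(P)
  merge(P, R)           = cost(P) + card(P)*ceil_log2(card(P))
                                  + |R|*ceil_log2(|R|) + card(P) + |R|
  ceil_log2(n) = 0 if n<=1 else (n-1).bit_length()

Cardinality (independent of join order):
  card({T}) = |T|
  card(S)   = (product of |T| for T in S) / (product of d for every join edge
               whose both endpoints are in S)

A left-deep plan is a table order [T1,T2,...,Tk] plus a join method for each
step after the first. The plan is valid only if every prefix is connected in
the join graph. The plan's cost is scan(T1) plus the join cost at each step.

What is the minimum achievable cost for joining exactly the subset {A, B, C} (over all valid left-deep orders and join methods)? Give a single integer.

Selinger DP over subsets of {A,B,C}:
  {A}: scan cost=500, card=500
  {B}: scan cost=250, card=250
  {C}: scan cost=60, card=60
  {AB}: card=500; try (A,nl_idx)→3000, (B,hash)→5000, (B,nl_idx)→5000, (A,merge)→7500, (B,merge)→7750, (A,hash)→9500 …(+2); best=3000 via (A,nl_idx)
  {BC}: card=7500; try (C,hash)→1220, (B,merge)→2730, (C,merge)→2920, (B,hash)→4120, (B,nl_idx)→8040, (B,nl)→15060 …(+1); best=1220 via (C,hash)
  {ABC}: card=15000; try (C,hash)→4220, (C,merge)→8420, (A,hash)→17720, (C,nl)→33000, (A,nl_idx)→83720, (A,merge)→111220 …(+1); best=4220 via (C,hash)

4220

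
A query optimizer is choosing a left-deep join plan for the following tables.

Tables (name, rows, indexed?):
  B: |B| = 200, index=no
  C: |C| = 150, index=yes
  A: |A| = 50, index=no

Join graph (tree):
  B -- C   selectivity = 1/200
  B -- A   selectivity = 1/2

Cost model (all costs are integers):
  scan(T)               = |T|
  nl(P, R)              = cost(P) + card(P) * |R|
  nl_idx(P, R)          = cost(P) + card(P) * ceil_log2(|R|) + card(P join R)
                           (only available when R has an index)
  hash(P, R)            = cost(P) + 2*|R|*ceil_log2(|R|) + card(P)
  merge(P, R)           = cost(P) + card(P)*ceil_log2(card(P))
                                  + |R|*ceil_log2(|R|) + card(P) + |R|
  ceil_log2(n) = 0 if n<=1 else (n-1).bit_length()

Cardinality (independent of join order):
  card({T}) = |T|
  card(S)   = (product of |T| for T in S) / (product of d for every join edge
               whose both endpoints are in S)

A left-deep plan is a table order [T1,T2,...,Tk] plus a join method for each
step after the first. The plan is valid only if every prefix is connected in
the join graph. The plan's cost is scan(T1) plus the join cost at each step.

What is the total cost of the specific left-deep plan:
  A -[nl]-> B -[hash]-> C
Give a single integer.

17450

step 1: scan A: cost=50, card=50
step 2: join B via nl
    card(P join B) = 50*200/(2) = 5000
    cost = 50 + 50*200 = 10050
step 3: join C via hash
    card(P join C) = 5000*150/(200) = 3750
    cost = 10050 + 2*150*8 + 5000 = 17450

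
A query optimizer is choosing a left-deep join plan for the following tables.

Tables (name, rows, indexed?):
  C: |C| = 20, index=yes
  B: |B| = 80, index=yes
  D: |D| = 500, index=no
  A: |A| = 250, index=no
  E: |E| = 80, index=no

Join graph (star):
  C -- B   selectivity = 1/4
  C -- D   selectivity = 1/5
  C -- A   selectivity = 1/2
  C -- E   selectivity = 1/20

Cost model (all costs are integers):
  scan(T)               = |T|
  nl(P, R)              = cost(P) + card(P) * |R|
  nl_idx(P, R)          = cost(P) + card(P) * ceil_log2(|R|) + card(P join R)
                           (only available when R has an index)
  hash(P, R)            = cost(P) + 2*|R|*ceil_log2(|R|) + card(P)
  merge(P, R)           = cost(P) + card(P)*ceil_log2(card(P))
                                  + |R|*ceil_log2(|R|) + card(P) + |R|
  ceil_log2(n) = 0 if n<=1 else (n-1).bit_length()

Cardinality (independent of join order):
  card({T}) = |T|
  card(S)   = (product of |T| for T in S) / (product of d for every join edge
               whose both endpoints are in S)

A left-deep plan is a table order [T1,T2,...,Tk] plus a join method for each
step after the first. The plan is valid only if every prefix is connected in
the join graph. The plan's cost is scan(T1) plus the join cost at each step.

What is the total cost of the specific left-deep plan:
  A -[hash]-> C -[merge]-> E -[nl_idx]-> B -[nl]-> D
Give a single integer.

100303840

step 1: scan A: cost=250, card=250
step 2: join C via hash
    card(P join C) = 250*20/(2) = 2500
    cost = 250 + 2*20*5 + 250 = 700
step 3: join E via merge
    card(P join E) = 2500*80/(20) = 10000
    cost = 700 + 2500*12 + 80*7 + 2500 + 80 = 33840
step 4: join B via nl_idx
    card(P join B) = 10000*80/(4) = 200000
    cost = 33840 + 10000*7 + 200000 = 303840
step 5: join D via nl
    card(P join D) = 200000*500/(5) = 20000000
    cost = 303840 + 200000*500 = 100303840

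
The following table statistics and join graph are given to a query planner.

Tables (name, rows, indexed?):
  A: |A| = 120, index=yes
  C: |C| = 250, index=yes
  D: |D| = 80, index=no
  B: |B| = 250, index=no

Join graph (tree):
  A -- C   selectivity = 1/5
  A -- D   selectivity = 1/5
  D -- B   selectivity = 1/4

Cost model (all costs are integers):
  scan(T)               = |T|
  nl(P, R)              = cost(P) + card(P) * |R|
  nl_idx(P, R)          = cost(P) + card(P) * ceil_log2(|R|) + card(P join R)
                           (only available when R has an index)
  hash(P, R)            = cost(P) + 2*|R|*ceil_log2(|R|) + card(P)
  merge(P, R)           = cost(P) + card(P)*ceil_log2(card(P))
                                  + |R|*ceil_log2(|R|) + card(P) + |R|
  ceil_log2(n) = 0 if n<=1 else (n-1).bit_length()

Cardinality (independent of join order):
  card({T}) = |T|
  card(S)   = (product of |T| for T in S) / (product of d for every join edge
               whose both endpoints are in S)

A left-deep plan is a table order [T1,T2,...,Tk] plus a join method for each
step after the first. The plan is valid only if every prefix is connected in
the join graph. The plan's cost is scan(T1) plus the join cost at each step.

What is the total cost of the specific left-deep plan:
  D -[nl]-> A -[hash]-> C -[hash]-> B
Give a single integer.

115600

step 1: scan D: cost=80, card=80
step 2: join A via nl
    card(P join A) = 80*120/(5) = 1920
    cost = 80 + 80*120 = 9680
step 3: join C via hash
    card(P join C) = 1920*250/(5) = 96000
    cost = 9680 + 2*250*8 + 1920 = 15600
step 4: join B via hash
    card(P join B) = 96000*250/(4) = 6000000
    cost = 15600 + 2*250*8 + 96000 = 115600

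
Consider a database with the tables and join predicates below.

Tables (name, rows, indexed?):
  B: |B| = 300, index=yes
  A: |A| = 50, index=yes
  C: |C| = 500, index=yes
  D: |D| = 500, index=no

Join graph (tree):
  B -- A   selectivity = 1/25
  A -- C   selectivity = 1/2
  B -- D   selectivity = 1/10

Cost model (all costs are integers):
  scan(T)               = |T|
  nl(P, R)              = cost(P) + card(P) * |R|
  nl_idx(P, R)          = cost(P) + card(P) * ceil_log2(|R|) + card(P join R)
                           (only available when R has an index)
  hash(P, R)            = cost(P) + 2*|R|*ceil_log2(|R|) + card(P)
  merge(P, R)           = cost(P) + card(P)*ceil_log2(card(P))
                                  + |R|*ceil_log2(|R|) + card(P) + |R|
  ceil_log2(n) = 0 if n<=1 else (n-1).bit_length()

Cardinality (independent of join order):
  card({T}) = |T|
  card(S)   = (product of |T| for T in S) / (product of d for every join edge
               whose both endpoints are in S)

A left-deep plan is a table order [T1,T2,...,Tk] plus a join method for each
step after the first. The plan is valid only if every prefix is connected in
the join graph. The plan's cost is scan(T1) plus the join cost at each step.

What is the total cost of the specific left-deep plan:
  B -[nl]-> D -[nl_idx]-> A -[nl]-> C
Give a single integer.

step 1: scan B: cost=300, card=300
step 2: join D via nl
    card(P join D) = 300*500/(10) = 15000
    cost = 300 + 300*500 = 150300
step 3: join A via nl_idx
    card(P join A) = 15000*50/(25) = 30000
    cost = 150300 + 15000*6 + 30000 = 270300
step 4: join C via nl
    card(P join C) = 30000*500/(2) = 7500000
    cost = 270300 + 30000*500 = 15270300

15270300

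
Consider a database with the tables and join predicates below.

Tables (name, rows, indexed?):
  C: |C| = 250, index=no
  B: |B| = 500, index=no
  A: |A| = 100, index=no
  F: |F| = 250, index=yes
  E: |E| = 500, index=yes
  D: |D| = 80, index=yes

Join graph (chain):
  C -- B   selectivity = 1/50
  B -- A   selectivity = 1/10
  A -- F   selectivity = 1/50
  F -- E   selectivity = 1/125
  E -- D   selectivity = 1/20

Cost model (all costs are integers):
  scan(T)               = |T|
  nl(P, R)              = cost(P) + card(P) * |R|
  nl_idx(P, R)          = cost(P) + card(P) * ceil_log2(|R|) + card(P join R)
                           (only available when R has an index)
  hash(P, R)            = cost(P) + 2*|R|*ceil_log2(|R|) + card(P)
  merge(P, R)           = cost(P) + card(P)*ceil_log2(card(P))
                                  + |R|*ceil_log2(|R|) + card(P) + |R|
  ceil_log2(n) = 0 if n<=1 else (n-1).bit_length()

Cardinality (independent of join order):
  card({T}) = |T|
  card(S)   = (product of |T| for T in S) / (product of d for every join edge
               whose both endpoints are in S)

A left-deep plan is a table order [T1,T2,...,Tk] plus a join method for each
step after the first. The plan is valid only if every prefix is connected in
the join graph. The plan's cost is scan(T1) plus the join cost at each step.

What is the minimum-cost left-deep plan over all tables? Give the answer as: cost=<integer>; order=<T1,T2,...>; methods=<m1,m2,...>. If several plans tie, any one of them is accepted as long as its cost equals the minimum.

Selinger DP (subsets sized 1..n):
  {C}: scan cost=250, card=250
  {B}: scan cost=500, card=500
  {A}: scan cost=100, card=100
  {F}: scan cost=250, card=250
  {E}: scan cost=500, card=500
  {D}: scan cost=80, card=80
  {BC}: card=2500; try (C,hash)→5000, (B,merge)→7500, (C,merge)→7750, (B,hash)→9500, (B,nl)→125250, (C,nl)→125500; best=5000 via (C,hash)
  {AB}: card=5000; try (A,hash)→2400, (B,merge)→5900, (A,merge)→6300, (B,hash)→9200, (B,nl)→50100, (A,nl)→50500; best=2400 via (A,hash)
  {AF}: card=500; try (F,nl_idx)→1400, (A,hash)→1900, (F,merge)→3150, (A,merge)→3300, (F,hash)→4200, (F,nl)→25100 …(+1); best=1400 via (F,nl_idx)
  {EF}: card=1000; try (E,nl_idx)→3500, (F,hash)→5000, (F,nl_idx)→5500, (E,merge)→7500, (F,merge)→7750, (E,hash)→9500 …(+2); best=3500 via (E,nl_idx)
  {DE}: card=2000; try (D,hash)→2120, (E,nl_idx)→2800, (E,merge)→5720, (D,nl_idx)→6000, (D,merge)→6140, (E,hash)→9160 …(+2); best=2120 via (D,hash)
  {ABC}: card=25000; try (A,hash)→8900, (C,hash)→11400, (A,merge)→38300, (C,merge)→74650, (A,nl)→255000, (C,nl)→1252400; best=8900 via (A,hash)
  {ABF}: card=25000; try (B,hash)→10900, (F,hash)→11400, (B,merge)→11400, (F,nl_idx)→67400, (F,merge)→74650, (B,nl)→251400 …(+1); best=10900 via (B,hash)
  {AEF}: card=2000; try (A,hash)→5900, (E,nl_idx)→7900, (E,hash)→10900, (E,merge)→11400, (A,merge)→15300, (A,nl)→103500 …(+1); best=5900 via (A,hash)
  {DEF}: card=4000; try (D,hash)→5620, (F,hash)→8120, (D,nl_idx)→14500, (D,merge)→15140, (F,nl_idx)→22120, (F,merge)→28370 …(+2); best=5620 via (D,hash)
  {ABCF}: card=125000; try (F,hash)→37900, (C,hash)→39900, (F,nl_idx)→333900, (F,merge)→411150, (C,merge)→413150, (F,nl)→6258900 …(+1); best=37900 via (F,hash)
  {ABEF}: card=100000; try (B,hash)→16900, (B,merge)→34900, (E,hash)→44900, (E,nl_idx)→335900, (E,merge)→415900, (B,nl)→1005900 …(+1); best=16900 via (B,hash)
  {ADEF}: card=8000; try (D,hash)→9020, (A,hash)→11020, (D,nl_idx)→27900, (D,merge)→30540, (A,merge)→58420, (D,nl)→165900 …(+1); best=9020 via (D,hash)
  {ABCEF}: card=500000; try (C,hash)→120900, (E,hash)→171900, (E,nl_idx)→1662900, (C,merge)→1819150, (E,merge)→2292900, (C,nl)→25016900 …(+1); best=120900 via (C,hash)
  {ABDEF}: card=400000; try (B,hash)→26020, (D,hash)→118020, (B,merge)→126020, (D,nl_idx)→1116900, (D,merge)→1817540, (B,nl)→4009020 …(+1); best=26020 via (B,hash)
  {ABCDEF}: card=2000000; try (C,hash)→430020, (D,hash)→622020, (D,nl_idx)→5620900, (C,merge)→8028270, (D,merge)→10121540, (D,nl)→40120900 …(+1); best=430020 via (C,hash)

cost=430020; order=F,E,A,D,B,C; methods=nl_idx,hash,hash,hash,hash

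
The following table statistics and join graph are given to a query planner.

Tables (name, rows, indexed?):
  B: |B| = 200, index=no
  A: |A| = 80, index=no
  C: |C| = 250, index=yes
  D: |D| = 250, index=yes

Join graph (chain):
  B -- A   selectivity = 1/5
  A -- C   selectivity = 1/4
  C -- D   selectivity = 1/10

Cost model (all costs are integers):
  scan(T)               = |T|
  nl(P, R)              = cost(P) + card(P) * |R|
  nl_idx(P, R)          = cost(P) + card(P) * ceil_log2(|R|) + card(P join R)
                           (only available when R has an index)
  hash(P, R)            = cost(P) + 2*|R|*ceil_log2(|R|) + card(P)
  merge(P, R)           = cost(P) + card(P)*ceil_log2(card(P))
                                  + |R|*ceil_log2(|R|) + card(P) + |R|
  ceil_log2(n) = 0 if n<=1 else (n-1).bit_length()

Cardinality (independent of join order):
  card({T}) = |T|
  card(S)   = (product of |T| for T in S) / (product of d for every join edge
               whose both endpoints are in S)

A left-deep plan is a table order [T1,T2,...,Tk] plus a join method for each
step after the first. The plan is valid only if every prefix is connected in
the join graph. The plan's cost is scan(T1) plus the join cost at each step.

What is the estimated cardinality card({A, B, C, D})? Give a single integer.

Tables in S: A(80), B(200), C(250), D(250)
Edges inside S: B-A(d=5), A-C(d=4), C-D(d=10)
numerator = 80 * 200 * 250 * 250 = 1000000000
denominator = 5 * 4 * 10 = 200
card(S) = 1000000000 / 200 = 5000000

5000000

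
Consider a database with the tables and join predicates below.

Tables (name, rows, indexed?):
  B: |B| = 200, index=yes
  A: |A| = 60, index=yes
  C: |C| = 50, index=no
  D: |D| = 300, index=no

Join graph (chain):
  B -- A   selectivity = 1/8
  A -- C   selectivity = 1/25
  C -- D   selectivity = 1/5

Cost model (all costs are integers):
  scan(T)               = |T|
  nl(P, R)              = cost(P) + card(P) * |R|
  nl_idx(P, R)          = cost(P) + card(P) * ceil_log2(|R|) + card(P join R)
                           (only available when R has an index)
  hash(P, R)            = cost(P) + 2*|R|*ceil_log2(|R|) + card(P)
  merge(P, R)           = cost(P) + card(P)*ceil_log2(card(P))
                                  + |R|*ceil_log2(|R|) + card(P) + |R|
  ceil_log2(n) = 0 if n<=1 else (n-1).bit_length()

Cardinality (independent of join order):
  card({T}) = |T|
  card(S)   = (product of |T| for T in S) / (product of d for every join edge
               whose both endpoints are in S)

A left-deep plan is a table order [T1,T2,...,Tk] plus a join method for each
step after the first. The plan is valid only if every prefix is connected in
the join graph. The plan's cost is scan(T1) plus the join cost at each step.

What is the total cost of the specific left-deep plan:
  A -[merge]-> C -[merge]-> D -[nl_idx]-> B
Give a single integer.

242390

step 1: scan A: cost=60, card=60
step 2: join C via merge
    card(P join C) = 60*50/(25) = 120
    cost = 60 + 60*6 + 50*6 + 60 + 50 = 830
step 3: join D via merge
    card(P join D) = 120*300/(5) = 7200
    cost = 830 + 120*7 + 300*9 + 120 + 300 = 4790
step 4: join B via nl_idx
    card(P join B) = 7200*200/(8) = 180000
    cost = 4790 + 7200*8 + 180000 = 242390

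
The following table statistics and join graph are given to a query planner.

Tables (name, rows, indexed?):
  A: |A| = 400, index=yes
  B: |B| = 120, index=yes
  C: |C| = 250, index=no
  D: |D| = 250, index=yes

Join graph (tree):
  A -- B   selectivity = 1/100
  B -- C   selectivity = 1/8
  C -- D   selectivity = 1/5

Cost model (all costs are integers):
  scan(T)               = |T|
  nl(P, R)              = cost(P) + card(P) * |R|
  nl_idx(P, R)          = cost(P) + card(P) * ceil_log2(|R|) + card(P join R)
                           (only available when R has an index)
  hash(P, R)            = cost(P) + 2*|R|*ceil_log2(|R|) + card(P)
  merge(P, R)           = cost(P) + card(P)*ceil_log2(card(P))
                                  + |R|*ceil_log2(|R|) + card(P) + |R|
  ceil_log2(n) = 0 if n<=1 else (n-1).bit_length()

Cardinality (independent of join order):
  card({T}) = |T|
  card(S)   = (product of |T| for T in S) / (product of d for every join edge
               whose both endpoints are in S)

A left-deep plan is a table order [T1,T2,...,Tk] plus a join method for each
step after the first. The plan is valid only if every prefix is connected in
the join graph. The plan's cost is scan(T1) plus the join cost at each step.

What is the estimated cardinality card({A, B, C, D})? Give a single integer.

750000

Tables in S: A(400), B(120), C(250), D(250)
Edges inside S: A-B(d=100), B-C(d=8), C-D(d=5)
numerator = 400 * 120 * 250 * 250 = 3000000000
denominator = 100 * 8 * 5 = 4000
card(S) = 3000000000 / 4000 = 750000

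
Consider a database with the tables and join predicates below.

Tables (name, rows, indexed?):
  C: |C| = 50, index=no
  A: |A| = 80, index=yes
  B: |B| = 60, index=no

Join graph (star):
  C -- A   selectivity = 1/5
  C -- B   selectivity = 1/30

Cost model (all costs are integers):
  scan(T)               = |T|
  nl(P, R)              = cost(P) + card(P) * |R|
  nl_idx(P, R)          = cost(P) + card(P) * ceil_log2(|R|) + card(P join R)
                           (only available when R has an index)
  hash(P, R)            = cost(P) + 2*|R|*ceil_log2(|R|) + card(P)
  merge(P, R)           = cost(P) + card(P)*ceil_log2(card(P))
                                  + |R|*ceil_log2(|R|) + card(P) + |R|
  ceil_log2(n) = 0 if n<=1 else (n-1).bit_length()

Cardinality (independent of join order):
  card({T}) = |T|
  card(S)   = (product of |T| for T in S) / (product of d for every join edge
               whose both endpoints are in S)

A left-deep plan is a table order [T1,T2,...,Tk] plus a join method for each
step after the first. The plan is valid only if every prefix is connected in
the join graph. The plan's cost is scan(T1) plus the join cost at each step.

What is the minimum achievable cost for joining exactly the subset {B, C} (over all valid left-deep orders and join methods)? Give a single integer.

720

Selinger DP over subsets of {B,C}:
  {C}: scan cost=50, card=50
  {B}: scan cost=60, card=60
  {BC}: card=100; try (C,hash)→720, (B,hash)→820, (B,merge)→820, (C,merge)→830, (B,nl)→3050, (C,nl)→3060; best=720 via (C,hash)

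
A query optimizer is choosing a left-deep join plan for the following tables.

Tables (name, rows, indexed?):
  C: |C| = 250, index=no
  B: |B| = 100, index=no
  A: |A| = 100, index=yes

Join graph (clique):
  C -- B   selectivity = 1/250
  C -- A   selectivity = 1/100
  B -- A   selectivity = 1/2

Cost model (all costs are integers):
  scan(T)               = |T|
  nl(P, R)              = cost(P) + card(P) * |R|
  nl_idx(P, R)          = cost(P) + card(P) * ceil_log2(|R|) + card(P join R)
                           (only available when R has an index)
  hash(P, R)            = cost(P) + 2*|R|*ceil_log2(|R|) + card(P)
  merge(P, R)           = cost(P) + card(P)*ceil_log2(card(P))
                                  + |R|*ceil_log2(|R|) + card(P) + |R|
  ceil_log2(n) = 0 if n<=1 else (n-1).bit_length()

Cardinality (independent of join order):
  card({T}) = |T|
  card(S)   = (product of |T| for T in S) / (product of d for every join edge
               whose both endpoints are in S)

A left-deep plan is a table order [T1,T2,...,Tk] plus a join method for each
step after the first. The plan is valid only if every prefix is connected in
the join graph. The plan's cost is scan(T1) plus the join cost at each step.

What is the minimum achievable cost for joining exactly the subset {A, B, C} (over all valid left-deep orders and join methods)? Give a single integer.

Selinger DP over subsets of {A,B,C}:
  {C}: scan cost=250, card=250
  {B}: scan cost=100, card=100
  {A}: scan cost=100, card=100
  {BC}: card=100; try (B,hash)→1900, (C,merge)→3150, (B,merge)→3300, (C,hash)→4200, (C,nl)→25100, (B,nl)→25250; best=1900 via (B,hash)
  {AC}: card=250; try (A,hash)→1900, (A,nl_idx)→2250, (C,merge)→3150, (A,merge)→3300, (C,hash)→4200, (C,nl)→25100 …(+1); best=1900 via (A,hash)
  {AB}: card=5000; try (B,hash)→1600, (A,hash)→1600, (B,merge)→1700, (A,merge)→1700, (A,nl_idx)→5800, (B,nl)→10100 …(+1); best=1600 via (B,hash)
  {ABC}: card=50; try (A,nl_idx)→2650, (A,hash)→3400, (A,merge)→3500, (B,hash)→3550, (B,merge)→4950, (C,hash)→10600 …(+4); best=2650 via (A,nl_idx)

2650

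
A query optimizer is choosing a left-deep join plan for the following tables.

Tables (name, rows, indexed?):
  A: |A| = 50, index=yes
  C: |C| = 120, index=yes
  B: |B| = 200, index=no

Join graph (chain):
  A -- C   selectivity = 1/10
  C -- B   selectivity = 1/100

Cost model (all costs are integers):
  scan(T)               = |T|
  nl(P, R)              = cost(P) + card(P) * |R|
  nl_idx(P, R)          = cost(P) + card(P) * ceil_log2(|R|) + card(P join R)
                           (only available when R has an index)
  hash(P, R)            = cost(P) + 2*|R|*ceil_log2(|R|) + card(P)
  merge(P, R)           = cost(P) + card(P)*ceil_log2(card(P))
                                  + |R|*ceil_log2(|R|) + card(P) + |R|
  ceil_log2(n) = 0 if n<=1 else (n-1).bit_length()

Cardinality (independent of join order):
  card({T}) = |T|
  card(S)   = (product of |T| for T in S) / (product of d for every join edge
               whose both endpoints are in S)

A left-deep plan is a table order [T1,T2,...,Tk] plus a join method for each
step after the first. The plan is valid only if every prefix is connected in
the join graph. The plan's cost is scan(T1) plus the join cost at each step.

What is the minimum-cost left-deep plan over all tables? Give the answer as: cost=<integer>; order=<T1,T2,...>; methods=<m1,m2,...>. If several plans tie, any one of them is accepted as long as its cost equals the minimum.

Selinger DP (subsets sized 1..n):
  {A}: scan cost=50, card=50
  {C}: scan cost=120, card=120
  {B}: scan cost=200, card=200
  {AC}: card=600; try (A,hash)→840, (C,nl_idx)→1000, (C,merge)→1360, (A,merge)→1430, (A,nl_idx)→1440, (C,hash)→1780 …(+2); best=840 via (A,hash)
  {BC}: card=240; try (C,nl_idx)→1840, (C,hash)→2080, (B,merge)→2880, (C,merge)→2960, (B,hash)→3440, (B,nl)→24120 …(+1); best=1840 via (C,nl_idx)
  {ABC}: card=1200; try (A,hash)→2680, (A,merge)→4350, (A,nl_idx)→4480, (B,hash)→4640, (B,merge)→9240, (A,nl)→13840 …(+1); best=2680 via (A,hash)

cost=2680; order=B,C,A; methods=nl_idx,hash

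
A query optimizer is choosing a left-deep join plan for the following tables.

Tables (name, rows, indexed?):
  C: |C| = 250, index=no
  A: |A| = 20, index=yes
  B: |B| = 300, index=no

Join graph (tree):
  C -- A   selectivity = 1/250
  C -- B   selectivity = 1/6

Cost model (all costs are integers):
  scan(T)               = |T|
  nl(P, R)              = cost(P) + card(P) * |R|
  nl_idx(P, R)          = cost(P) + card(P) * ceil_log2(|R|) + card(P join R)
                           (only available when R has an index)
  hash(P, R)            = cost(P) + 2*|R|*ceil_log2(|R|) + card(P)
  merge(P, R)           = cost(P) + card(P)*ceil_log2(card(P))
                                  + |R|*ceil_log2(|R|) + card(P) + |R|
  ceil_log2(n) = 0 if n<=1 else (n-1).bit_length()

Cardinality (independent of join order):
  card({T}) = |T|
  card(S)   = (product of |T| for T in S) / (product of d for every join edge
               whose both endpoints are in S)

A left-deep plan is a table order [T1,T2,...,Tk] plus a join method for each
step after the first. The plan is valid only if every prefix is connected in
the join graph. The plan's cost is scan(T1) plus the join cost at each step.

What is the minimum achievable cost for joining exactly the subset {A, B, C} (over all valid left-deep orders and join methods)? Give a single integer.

3820

Selinger DP over subsets of {A,B,C}:
  {C}: scan cost=250, card=250
  {A}: scan cost=20, card=20
  {B}: scan cost=300, card=300
  {AC}: card=20; try (A,hash)→700, (A,nl_idx)→1520, (C,merge)→2390, (A,merge)→2620, (C,hash)→4040, (C,nl)→5020 …(+1); best=700 via (A,hash)
  {BC}: card=12500; try (C,hash)→4600, (B,merge)→5500, (C,merge)→5550, (B,hash)→5900, (B,nl)→75250, (C,nl)→75300; best=4600 via (C,hash)
  {ABC}: card=1000; try (B,merge)→3820, (B,hash)→6120, (B,nl)→6700, (A,hash)→17300, (A,nl_idx)→68100, (A,merge)→192220 …(+1); best=3820 via (B,merge)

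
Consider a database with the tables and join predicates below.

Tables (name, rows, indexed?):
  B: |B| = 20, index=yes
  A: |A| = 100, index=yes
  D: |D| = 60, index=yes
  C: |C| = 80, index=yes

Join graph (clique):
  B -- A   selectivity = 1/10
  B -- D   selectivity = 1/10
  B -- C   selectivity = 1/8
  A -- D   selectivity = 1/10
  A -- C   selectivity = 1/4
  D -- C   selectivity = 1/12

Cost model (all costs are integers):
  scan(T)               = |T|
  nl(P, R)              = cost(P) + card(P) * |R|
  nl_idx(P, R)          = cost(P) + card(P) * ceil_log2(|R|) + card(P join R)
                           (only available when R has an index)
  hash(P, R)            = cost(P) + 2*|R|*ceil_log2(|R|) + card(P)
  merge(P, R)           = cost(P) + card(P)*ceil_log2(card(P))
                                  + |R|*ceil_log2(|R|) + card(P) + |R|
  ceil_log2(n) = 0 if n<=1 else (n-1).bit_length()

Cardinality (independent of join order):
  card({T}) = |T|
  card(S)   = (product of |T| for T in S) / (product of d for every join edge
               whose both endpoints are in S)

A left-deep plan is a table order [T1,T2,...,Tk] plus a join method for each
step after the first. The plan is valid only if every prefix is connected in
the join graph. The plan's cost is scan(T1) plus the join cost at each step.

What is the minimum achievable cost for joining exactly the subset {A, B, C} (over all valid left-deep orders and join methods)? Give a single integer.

Selinger DP over subsets of {A,B,C}:
  {B}: scan cost=20, card=20
  {A}: scan cost=100, card=100
  {C}: scan cost=80, card=80
  {AB}: card=200; try (A,nl_idx)→360, (B,hash)→400, (B,nl_idx)→800, (A,merge)→940, (B,merge)→1020, (A,hash)→1440 …(+2); best=360 via (A,nl_idx)
  {BC}: card=200; try (C,nl_idx)→360, (B,hash)→360, (B,nl_idx)→680, (C,merge)→780, (B,merge)→840, (C,hash)→1160 …(+2); best=360 via (C,nl_idx)
  {AC}: card=2000; try (C,hash)→1320, (A,merge)→1520, (C,merge)→1540, (A,hash)→1560, (A,nl_idx)→2640, (C,nl_idx)→2800 …(+2); best=1320 via (C,hash)
  {ABC}: card=500; try (C,hash)→1680, (A,hash)→1960, (C,nl_idx)→2260, (A,nl_idx)→2260, (C,merge)→2800, (A,merge)→2960 …(+6); best=1680 via (C,hash)

1680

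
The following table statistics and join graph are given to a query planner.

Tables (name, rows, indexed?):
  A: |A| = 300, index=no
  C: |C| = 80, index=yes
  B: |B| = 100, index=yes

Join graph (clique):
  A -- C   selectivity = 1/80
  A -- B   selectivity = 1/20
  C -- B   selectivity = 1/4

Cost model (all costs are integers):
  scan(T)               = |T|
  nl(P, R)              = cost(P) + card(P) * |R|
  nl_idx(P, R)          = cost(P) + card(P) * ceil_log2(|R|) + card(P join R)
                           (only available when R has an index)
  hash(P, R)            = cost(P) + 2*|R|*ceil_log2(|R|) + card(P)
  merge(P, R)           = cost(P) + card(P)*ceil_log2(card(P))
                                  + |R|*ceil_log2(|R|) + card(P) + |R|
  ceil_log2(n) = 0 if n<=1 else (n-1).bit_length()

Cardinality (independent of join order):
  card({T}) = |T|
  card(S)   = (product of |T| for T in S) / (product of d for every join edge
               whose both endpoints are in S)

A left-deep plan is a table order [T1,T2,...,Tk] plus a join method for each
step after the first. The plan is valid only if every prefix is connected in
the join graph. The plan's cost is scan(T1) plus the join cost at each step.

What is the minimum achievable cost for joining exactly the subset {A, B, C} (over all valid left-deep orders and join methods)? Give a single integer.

Selinger DP over subsets of {A,B,C}:
  {A}: scan cost=300, card=300
  {C}: scan cost=80, card=80
  {B}: scan cost=100, card=100
  {AC}: card=300; try (C,hash)→1720, (C,nl_idx)→2700, (A,merge)→3720, (C,merge)→3940, (A,hash)→5560, (A,nl)→24080 …(+1); best=1720 via (C,hash)
  {AB}: card=1500; try (B,hash)→2000, (B,nl_idx)→3900, (A,merge)→3900, (B,merge)→4100, (A,hash)→5600, (A,nl)→30100 …(+1); best=2000 via (B,hash)
  {BC}: card=2000; try (C,hash)→1320, (B,merge)→1520, (C,merge)→1540, (B,hash)→1560, (B,nl_idx)→2640, (C,nl_idx)→2800 …(+2); best=1320 via (C,hash)
  {ABC}: card=375; try (B,hash)→3420, (B,nl_idx)→4195, (C,hash)→4620, (B,merge)→5520, (A,hash)→8720, (C,nl_idx)→12875 …(+5); best=3420 via (B,hash)

3420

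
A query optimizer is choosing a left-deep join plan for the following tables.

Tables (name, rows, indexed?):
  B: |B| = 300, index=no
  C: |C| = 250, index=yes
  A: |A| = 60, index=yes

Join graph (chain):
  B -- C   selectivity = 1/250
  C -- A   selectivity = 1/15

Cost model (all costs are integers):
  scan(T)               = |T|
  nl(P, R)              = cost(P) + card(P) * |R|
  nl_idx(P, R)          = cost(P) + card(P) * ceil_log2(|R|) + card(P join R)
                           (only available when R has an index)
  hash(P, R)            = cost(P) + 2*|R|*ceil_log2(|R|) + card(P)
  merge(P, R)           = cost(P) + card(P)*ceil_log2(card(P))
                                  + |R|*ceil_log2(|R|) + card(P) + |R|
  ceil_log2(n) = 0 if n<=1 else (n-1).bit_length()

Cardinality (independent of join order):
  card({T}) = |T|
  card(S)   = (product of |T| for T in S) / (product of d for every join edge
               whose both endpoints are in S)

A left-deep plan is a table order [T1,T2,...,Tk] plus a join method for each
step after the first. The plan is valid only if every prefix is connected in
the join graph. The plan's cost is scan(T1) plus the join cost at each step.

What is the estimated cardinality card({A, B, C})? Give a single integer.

Tables in S: A(60), B(300), C(250)
Edges inside S: B-C(d=250), C-A(d=15)
numerator = 60 * 300 * 250 = 4500000
denominator = 250 * 15 = 3750
card(S) = 4500000 / 3750 = 1200

1200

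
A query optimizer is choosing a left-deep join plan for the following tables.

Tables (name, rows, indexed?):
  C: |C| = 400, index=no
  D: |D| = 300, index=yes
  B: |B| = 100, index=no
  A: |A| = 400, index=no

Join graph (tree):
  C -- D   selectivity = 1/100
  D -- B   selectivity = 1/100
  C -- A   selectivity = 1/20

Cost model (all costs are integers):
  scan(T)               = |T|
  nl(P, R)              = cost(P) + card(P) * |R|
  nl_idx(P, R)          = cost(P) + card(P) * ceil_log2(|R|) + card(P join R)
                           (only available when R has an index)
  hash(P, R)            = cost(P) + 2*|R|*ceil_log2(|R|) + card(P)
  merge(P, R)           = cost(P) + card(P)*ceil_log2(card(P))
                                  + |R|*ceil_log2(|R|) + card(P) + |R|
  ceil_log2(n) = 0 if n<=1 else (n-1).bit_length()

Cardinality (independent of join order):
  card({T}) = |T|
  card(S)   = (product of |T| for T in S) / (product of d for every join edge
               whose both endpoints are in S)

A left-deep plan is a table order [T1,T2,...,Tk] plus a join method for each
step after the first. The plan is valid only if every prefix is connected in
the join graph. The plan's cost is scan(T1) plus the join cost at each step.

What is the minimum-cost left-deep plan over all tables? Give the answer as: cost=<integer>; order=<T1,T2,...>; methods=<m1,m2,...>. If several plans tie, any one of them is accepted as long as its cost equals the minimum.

Selinger DP (subsets sized 1..n):
  {C}: scan cost=400, card=400
  {D}: scan cost=300, card=300
  {B}: scan cost=100, card=100
  {A}: scan cost=400, card=400
  {CD}: card=1200; try (D,nl_idx)→5200, (D,hash)→6200, (C,merge)→7300, (D,merge)→7400, (C,hash)→7800, (C,nl)→120300 …(+1); best=5200 via (D,nl_idx)
  {AC}: card=8000; try (C,hash)→8000, (A,hash)→8000, (C,merge)→8400, (A,merge)→8400, (C,nl)→160400, (A,nl)→160400; best=8000 via (C,hash)
  {BD}: card=300; try (D,nl_idx)→1300, (B,hash)→2000, (D,merge)→3900, (B,merge)→4100, (D,hash)→5600, (D,nl)→30100 …(+1); best=1300 via (D,nl_idx)
  {BCD}: card=1200; try (B,hash)→7800, (C,merge)→8300, (C,hash)→8800, (B,merge)→20400, (C,nl)→121300, (B,nl)→125200; best=7800 via (B,hash)
  {ACD}: card=24000; try (A,hash)→13600, (D,hash)→21400, (A,merge)→23600, (D,nl_idx)→104000, (D,merge)→123000, (A,nl)→485200 …(+1); best=13600 via (A,hash)
  {ABCD}: card=24000; try (A,hash)→16200, (A,merge)→26200, (B,hash)→39000, (B,merge)→398400, (A,nl)→487800, (B,nl)→2413600; best=16200 via (A,hash)

cost=16200; order=C,D,B,A; methods=nl_idx,hash,hash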